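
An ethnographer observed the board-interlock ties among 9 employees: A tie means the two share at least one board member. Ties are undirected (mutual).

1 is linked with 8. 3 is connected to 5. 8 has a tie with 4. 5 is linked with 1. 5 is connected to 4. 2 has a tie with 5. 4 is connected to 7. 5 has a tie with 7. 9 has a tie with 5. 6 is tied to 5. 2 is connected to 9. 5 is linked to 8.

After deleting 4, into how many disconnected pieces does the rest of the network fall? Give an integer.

4's neighbors (5, 7, and 8) remain reachable from one another through other ties, so the rest of the network stays in one piece.

1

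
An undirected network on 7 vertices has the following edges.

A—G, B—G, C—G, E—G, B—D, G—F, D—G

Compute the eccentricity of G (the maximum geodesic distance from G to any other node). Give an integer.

Distances from G: A:1, B:1, C:1, D:1, E:1, F:1.
The largest is 1 (to C, E, F, D, B, and A), so the eccentricity of G is 1.

1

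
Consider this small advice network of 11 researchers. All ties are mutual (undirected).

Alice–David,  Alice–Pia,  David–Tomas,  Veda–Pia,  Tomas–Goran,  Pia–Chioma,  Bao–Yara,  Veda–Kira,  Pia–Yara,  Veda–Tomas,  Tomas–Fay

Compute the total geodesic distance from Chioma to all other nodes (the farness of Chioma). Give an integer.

Distances from Chioma: Alice:2, Bao:3, David:3, Fay:4, Goran:4, Kira:3, Pia:1, Tomas:3, Veda:2, Yara:2.
Sum = 2 + 3 + 3 + 4 + 4 + 3 + 1 + 3 + 2 + 2 = 27.

27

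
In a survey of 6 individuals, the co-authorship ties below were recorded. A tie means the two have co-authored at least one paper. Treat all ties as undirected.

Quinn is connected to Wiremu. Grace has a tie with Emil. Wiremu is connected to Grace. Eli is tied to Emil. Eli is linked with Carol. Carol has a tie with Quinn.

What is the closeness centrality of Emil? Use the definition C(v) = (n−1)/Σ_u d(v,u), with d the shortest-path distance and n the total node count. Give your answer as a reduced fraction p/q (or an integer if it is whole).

Distances from Emil: Carol:2, Eli:1, Grace:1, Quinn:3, Wiremu:2. Sum = 9.
n = 6, so closeness = 5/9.

5/9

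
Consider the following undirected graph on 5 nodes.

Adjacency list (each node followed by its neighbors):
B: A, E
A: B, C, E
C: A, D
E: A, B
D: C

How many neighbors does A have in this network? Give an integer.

3

A is directly tied to B, C, and E. That is 3 neighbors, so the degree of A is 3.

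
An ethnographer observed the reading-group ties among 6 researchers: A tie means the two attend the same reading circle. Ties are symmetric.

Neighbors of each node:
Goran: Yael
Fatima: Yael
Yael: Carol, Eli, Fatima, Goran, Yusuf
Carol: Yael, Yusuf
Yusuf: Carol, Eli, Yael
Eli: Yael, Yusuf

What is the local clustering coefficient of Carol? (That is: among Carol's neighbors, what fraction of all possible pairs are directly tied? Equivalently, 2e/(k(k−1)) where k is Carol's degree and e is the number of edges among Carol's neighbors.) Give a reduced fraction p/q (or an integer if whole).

1

Carol's neighbors: Yael and Yusuf (k = 2).
Possible neighbor pairs: C(2,2) = 1. Edges among them: Yael–Yusuf → e = 1.
Clustering(Carol) = 1/1.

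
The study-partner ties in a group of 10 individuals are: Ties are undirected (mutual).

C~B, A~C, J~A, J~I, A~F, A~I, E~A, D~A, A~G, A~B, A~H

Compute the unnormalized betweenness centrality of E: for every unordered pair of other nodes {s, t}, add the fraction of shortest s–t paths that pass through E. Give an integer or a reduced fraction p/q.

0

No shortest path between any pair of other nodes passes through E.
Summing the contributions gives betweenness(E) = 0.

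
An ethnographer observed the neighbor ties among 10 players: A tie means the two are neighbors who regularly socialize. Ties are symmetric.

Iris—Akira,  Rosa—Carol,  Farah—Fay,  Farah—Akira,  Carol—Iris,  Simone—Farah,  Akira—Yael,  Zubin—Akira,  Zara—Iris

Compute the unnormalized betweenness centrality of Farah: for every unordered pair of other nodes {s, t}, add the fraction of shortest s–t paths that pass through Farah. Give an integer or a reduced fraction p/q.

Pairs whose geodesics pass through Farah — Carol–Fay: 1; Carol–Simone: 1; Iris–Fay: 1; Iris–Simone: 1; Fay–Zubin: 1; Fay–Yael: 1; Fay–Akira: 1; Fay–Zara: 1; Fay–Rosa: 1; Fay–Simone: 1; Zubin–Simone: 1; Yael–Simone: 1; Akira–Simone: 1; Zara–Simone: 1 … (+1 more pairs).
All other pairs contribute 0.
Summing the contributions gives betweenness(Farah) = 15.

15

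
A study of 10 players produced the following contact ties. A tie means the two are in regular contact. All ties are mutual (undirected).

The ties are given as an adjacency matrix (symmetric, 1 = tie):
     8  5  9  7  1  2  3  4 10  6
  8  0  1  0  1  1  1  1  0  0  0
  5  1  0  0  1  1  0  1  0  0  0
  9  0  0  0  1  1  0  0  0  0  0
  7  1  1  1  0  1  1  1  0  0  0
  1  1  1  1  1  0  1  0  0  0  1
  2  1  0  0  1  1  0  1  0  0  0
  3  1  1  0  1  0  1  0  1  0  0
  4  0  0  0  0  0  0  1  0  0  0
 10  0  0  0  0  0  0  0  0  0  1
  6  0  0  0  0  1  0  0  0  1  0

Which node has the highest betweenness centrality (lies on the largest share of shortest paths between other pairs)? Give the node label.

1

Unnormalized betweenness of each node: 1:63/4, 2:3/2, 3:33/4, 4:0, 5:3/2, 6:8, 7:21/4, 8:7/4, 9:0, 10:0.
1 has the largest value, 63/4, making it the main broker — the node through which the most shortest paths run.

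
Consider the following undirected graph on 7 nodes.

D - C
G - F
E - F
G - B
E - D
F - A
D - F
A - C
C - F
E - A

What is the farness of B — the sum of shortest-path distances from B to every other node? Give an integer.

15

Distances from B: A:3, C:3, D:3, E:3, F:2, G:1.
Sum = 3 + 3 + 3 + 3 + 2 + 1 = 15.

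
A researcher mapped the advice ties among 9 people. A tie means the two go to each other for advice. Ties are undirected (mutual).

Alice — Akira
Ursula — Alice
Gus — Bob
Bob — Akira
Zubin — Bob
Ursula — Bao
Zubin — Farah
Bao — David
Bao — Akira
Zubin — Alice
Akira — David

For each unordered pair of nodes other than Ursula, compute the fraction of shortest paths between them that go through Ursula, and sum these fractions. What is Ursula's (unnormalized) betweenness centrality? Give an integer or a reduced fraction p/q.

7/6

Pairs whose geodesics pass through Ursula — Zubin–Bao: 1/3; Bao–Alice: 1/2; Bao–Farah: 1/3.
All other pairs contribute 0.
Summing the contributions gives betweenness(Ursula) = 7/6.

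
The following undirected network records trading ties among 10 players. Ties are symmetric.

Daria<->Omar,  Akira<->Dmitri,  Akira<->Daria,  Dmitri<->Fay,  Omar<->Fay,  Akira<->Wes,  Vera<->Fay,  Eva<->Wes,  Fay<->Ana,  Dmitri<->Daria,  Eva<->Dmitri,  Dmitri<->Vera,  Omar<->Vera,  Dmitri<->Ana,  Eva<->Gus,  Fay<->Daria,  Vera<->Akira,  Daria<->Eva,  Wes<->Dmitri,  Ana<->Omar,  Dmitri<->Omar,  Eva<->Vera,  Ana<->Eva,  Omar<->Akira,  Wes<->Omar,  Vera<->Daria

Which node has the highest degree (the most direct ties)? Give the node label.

Dmitri

Degrees — Akira:5, Ana:4, Daria:6, Dmitri:8, Eva:6, Fay:5, Gus:1, Omar:7, Vera:6, Wes:4.
The maximum is 8, attained only by Dmitri.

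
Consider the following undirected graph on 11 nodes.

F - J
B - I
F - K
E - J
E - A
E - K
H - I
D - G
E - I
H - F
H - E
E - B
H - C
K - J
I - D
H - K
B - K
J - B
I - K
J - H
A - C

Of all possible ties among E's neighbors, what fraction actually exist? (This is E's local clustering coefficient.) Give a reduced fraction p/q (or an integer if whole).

8/15

E's neighbors: A, B, H, I, J, and K (k = 6).
Possible neighbor pairs: C(6,2) = 15. Edges among them: B–I, B–J, B–K, H–I, H–J, H–K, I–K, J–K → e = 8.
Clustering(E) = 8/15.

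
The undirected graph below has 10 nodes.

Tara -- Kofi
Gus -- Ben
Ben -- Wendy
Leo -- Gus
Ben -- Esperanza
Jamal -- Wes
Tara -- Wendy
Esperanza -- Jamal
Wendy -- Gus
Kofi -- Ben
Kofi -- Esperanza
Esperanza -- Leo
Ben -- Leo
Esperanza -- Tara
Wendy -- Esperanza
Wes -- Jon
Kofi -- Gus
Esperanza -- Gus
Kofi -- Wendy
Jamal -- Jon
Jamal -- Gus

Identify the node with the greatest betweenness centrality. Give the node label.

Unnormalized betweenness of each node: Ben:2/3, Esperanza:34/3, Gus:20/3, Jamal:14, Jon:0, Kofi:2/3, Leo:0, Tara:0, Wendy:2/3, Wes:0.
Jamal has the largest value, 14, making it the main broker — the node through which the most shortest paths run.

Jamal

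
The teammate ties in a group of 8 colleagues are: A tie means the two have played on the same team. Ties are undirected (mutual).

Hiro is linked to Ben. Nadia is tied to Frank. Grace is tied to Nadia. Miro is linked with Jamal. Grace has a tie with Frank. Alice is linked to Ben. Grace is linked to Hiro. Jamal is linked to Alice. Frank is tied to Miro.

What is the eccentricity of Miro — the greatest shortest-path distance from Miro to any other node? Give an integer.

Distances from Miro: Alice:2, Ben:3, Frank:1, Grace:2, Hiro:3, Jamal:1, Nadia:2.
The largest is 3 (to Ben and Hiro), so the eccentricity of Miro is 3.

3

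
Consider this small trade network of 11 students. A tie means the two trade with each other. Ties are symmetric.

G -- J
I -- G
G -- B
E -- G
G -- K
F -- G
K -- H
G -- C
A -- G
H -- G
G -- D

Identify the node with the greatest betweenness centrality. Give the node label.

Unnormalized betweenness of each node: A:0, B:0, C:0, D:0, E:0, F:0, G:44, H:0, I:0, J:0, K:0.
G has the largest value, 44, making it the main broker — the node through which the most shortest paths run.

G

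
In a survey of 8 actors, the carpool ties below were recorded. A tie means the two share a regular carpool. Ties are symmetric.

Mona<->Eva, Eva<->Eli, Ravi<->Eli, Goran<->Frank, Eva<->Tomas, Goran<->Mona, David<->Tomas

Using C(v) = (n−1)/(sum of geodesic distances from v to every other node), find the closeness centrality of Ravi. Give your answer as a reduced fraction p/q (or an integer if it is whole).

7/22

Distances from Ravi: David:4, Eli:1, Eva:2, Frank:5, Goran:4, Mona:3, Tomas:3. Sum = 22.
n = 8, so closeness = 7/22.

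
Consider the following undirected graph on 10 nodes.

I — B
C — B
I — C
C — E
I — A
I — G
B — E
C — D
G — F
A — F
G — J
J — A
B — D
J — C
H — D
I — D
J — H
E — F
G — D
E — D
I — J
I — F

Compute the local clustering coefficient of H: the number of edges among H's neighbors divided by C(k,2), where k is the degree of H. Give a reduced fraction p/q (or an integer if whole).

H's neighbors: D and J (k = 2).
Possible neighbor pairs: C(2,2) = 1. Edges among them: none → e = 0.
Clustering(H) = 0/1.

0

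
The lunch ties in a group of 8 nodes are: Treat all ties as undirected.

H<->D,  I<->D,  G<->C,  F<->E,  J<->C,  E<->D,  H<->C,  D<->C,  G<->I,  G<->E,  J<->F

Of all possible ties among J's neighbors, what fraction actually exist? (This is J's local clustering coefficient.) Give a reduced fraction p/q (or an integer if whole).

0

J's neighbors: C and F (k = 2).
Possible neighbor pairs: C(2,2) = 1. Edges among them: none → e = 0.
Clustering(J) = 0/1.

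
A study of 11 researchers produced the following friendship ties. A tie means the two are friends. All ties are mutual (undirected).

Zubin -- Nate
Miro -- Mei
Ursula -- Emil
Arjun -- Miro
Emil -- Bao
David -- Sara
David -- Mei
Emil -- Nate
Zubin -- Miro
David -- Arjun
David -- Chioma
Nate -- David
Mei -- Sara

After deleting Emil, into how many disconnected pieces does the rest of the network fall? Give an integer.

Without Emil, the remaining ties split the others into: {Arjun, Chioma, David, Mei, Miro, Nate, Sara, Zubin}; {Bao}; {Ursula}.
That's 3 separate components.

3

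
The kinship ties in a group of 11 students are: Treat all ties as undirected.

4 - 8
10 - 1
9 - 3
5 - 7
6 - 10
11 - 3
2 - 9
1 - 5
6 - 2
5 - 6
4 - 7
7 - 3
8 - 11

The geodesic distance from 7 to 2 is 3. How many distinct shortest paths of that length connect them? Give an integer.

The shortest distance is 3. The length-3 paths are: 7–5–6–2; 7–3–9–2.
That gives 2 distinct shortest paths.

2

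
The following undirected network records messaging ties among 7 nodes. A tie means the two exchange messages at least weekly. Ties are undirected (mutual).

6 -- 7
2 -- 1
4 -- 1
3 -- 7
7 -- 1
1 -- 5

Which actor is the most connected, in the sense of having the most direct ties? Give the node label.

Degrees — 1:4, 2:1, 3:1, 4:1, 5:1, 6:1, 7:3.
The maximum is 4, attained only by 1.

1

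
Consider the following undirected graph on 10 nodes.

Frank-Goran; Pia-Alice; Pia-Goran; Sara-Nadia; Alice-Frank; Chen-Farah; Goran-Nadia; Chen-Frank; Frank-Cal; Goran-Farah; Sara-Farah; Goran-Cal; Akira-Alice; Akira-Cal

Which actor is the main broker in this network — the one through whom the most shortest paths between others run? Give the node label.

Unnormalized betweenness of each node: Akira:1/2, Alice:17/6, Cal:5, Chen:41/30, Farah:173/30, Frank:109/15, Goran:509/30, Nadia:41/15, Pia:26/15, Sara:5/6.
Goran has the largest value, 509/30, making it the main broker — the node through which the most shortest paths run.

Goran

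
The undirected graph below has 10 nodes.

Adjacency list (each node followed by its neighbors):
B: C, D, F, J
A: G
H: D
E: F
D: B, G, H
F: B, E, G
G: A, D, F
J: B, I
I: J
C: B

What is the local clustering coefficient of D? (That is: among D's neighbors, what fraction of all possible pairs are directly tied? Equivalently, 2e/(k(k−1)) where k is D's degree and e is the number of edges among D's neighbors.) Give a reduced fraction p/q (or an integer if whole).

D's neighbors: B, G, and H (k = 3).
Possible neighbor pairs: C(3,2) = 3. Edges among them: none → e = 0.
Clustering(D) = 0/3 = 0.

0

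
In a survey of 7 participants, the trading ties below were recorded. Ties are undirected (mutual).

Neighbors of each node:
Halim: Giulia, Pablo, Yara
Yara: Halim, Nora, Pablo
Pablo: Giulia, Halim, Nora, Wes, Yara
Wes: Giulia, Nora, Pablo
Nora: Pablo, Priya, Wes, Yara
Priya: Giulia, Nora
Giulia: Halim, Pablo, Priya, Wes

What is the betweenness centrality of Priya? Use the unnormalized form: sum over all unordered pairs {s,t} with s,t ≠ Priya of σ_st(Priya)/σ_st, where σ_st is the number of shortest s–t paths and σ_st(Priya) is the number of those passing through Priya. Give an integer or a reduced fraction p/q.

Pairs whose geodesics pass through Priya — Giulia–Nora: 1/3.
All other pairs contribute 0.
Summing the contributions gives betweenness(Priya) = 1/3.

1/3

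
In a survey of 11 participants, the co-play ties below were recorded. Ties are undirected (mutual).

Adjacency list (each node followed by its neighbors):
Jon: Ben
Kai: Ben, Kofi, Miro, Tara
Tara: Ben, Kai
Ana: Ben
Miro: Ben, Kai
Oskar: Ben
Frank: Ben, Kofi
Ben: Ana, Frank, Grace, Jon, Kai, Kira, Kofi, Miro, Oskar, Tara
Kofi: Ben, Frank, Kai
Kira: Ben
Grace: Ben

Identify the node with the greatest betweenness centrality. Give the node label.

Ben

Unnormalized betweenness of each node: Ana:0, Ben:39, Frank:0, Grace:0, Jon:0, Kai:3/2, Kira:0, Kofi:1/2, Miro:0, Oskar:0, Tara:0.
Ben has the largest value, 39, making it the main broker — the node through which the most shortest paths run.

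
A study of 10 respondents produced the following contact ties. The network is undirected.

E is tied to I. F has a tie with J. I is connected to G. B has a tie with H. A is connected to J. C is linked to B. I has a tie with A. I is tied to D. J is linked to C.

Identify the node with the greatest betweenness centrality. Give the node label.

Unnormalized betweenness of each node: A:20, B:8, C:14, D:0, E:0, F:0, G:0, H:0, I:21, J:23.
J has the largest value, 23, making it the main broker — the node through which the most shortest paths run.

J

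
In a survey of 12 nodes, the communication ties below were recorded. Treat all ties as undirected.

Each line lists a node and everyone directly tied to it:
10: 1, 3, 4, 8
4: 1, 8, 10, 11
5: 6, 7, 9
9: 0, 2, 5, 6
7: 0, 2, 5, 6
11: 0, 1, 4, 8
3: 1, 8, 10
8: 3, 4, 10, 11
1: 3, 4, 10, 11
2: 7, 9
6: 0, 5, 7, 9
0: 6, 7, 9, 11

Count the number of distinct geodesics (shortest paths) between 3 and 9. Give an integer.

The shortest distance is 4. The length-4 paths are: 3–1–11–0–9; 3–8–11–0–9.
That gives 2 distinct shortest paths.

2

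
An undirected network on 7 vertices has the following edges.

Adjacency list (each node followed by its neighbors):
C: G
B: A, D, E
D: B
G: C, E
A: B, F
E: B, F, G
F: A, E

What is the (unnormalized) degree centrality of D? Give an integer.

1

D is directly tied to B. That is 1 neighbor, so the degree of D is 1.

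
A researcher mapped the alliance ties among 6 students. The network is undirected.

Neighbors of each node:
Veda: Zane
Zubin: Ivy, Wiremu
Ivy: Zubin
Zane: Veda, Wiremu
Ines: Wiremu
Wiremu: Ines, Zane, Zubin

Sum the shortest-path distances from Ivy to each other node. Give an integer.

Distances from Ivy: Ines:3, Veda:4, Wiremu:2, Zane:3, Zubin:1.
Sum = 3 + 4 + 2 + 3 + 1 = 13.

13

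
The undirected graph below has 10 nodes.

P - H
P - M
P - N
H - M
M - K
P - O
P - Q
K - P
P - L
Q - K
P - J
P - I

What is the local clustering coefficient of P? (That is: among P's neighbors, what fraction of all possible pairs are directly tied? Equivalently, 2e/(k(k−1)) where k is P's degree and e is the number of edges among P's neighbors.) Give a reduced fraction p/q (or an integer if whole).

1/12

P's neighbors: H, I, J, K, L, M, N, O, and Q (k = 9).
Possible neighbor pairs: C(9,2) = 36. Edges among them: H–M, K–M, K–Q → e = 3.
Clustering(P) = 3/36 = 1/12.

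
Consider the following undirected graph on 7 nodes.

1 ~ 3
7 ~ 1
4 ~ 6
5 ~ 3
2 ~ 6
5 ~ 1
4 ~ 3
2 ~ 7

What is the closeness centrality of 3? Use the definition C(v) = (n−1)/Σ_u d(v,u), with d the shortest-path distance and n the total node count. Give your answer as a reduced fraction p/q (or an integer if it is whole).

Distances from 3: 1:1, 2:3, 4:1, 5:1, 6:2, 7:2. Sum = 10.
n = 7, so closeness = 6/10 = 3/5.

3/5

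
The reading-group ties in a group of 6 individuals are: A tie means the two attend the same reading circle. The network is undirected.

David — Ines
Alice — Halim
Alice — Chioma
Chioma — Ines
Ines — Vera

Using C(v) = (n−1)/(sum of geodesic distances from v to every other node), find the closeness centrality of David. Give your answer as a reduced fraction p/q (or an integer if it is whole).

5/12

Distances from David: Alice:3, Chioma:2, Halim:4, Ines:1, Vera:2. Sum = 12.
n = 6, so closeness = 5/12.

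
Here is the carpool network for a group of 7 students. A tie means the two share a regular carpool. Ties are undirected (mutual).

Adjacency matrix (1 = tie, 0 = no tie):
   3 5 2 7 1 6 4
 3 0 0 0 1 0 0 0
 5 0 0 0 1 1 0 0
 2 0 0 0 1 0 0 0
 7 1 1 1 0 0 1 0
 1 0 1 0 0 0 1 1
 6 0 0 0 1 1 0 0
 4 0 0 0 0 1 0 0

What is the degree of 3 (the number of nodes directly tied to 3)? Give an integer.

3 is directly tied to 7. That is 1 neighbor, so the degree of 3 is 1.

1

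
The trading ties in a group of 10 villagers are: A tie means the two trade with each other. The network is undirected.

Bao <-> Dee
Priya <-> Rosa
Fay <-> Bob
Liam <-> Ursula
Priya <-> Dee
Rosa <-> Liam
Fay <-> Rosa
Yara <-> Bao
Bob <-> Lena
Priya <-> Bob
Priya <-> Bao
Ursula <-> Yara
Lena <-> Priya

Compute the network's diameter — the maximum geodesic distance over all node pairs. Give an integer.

Eccentricity of each node (its greatest distance to any other): Bao:3, Bob:4, Dee:3, Fay:4, Lena:4, Liam:3, Priya:3, Rosa:3, Ursula:4, Yara:4.
The maximum eccentricity is 4, realized for instance by the pair Ursula–Lena via Ursula – Liam – Rosa – Priya – Lena. So the diameter is 4.

4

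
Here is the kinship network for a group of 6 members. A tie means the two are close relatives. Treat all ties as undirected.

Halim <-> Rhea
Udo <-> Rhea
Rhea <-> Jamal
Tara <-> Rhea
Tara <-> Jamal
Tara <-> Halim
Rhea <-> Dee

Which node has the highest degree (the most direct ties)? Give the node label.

Degrees — Dee:1, Halim:2, Jamal:2, Rhea:5, Tara:3, Udo:1.
The maximum is 5, attained only by Rhea.

Rhea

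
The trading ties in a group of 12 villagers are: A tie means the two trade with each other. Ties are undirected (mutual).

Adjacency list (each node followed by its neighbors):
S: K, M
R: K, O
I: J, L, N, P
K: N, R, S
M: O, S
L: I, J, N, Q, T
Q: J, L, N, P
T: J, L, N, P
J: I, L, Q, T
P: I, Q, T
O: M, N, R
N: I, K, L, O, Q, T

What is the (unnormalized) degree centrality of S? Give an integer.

S is directly tied to K and M. That is 2 neighbors, so the degree of S is 2.

2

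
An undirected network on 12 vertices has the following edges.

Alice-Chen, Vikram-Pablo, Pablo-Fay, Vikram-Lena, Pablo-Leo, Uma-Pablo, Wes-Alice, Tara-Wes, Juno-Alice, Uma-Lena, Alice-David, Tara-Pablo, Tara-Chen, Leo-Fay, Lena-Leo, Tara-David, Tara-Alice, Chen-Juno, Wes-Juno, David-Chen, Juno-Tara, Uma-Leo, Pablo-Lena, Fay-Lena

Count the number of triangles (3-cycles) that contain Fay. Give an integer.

3

Fay's neighbors: Lena, Leo, and Pablo.
Neighbor pairs that are themselves tied: Fay–Lena–Leo; Fay–Lena–Pablo; Fay–Leo–Pablo. Each forms one triangle with Fay, for 3 in total.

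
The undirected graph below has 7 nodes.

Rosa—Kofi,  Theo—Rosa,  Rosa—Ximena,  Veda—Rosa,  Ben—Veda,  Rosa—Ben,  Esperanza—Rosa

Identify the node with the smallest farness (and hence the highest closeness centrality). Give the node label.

Farness (sum of distances to all others) for each node — Ben:10, Esperanza:11, Kofi:11, Rosa:6, Theo:11, Veda:10, Ximena:11.
The smallest farness is 6, for Rosa, so Rosa has the highest closeness.

Rosa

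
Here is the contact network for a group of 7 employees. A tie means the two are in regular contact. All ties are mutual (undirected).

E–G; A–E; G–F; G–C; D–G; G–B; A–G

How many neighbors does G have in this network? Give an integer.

G is directly tied to A, B, C, D, E, and F. That is 6 neighbors, so the degree of G is 6.

6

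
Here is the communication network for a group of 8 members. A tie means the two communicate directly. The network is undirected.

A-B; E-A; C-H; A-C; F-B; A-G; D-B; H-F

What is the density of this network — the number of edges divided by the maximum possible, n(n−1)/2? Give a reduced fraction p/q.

2/7

There are 8 edges and 8 nodes, so the maximum possible is C(8,2) = 28.
Density = 8/28 = 2/7.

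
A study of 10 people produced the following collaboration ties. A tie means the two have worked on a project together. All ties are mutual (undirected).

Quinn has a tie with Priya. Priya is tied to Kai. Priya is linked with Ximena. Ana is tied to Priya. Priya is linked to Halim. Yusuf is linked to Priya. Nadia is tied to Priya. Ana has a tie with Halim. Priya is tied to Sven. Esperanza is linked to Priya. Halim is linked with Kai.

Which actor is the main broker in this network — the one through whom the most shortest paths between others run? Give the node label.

Priya

Unnormalized betweenness of each node: Ana:0, Esperanza:0, Halim:1/2, Kai:0, Nadia:0, Priya:67/2, Quinn:0, Sven:0, Ximena:0, Yusuf:0.
Priya has the largest value, 67/2, making it the main broker — the node through which the most shortest paths run.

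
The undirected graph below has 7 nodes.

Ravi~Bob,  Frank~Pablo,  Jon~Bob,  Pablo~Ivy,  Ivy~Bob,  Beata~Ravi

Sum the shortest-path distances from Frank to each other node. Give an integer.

Distances from Frank: Beata:5, Bob:3, Ivy:2, Jon:4, Pablo:1, Ravi:4.
Sum = 5 + 3 + 2 + 4 + 1 + 4 = 19.

19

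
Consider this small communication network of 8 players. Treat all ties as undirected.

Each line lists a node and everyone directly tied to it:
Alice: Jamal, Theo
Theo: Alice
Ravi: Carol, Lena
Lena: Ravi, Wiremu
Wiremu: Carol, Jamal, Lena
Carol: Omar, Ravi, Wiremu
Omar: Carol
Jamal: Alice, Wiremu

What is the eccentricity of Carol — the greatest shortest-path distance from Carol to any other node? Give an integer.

4

Distances from Carol: Alice:3, Jamal:2, Lena:2, Omar:1, Ravi:1, Theo:4, Wiremu:1.
The largest is 4 (to Theo), so the eccentricity of Carol is 4.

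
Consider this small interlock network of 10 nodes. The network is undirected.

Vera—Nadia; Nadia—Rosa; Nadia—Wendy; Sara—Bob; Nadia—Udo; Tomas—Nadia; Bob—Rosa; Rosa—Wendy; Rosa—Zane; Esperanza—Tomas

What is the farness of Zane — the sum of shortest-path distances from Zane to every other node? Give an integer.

Distances from Zane: Bob:2, Esperanza:4, Nadia:2, Rosa:1, Sara:3, Tomas:3, Udo:3, Vera:3, Wendy:2.
Sum = 2 + 4 + 2 + 1 + 3 + 3 + 3 + 3 + 2 = 23.

23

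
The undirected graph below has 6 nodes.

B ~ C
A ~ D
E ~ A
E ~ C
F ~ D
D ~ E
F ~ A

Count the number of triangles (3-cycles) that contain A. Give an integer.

A's neighbors: D, E, and F.
Neighbor pairs that are themselves tied: A–D–E; A–D–F. Each forms one triangle with A, for 2 in total.

2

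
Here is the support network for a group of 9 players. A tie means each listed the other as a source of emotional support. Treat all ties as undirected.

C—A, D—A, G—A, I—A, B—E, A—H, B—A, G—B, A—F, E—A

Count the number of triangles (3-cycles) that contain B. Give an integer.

2

B's neighbors: A, E, and G.
Neighbor pairs that are themselves tied: B–A–E; B–A–G. Each forms one triangle with B, for 2 in total.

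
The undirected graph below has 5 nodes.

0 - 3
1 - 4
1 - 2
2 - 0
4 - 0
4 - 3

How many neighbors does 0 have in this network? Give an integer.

0 is directly tied to 2, 3, and 4. That is 3 neighbors, so the degree of 0 is 3.

3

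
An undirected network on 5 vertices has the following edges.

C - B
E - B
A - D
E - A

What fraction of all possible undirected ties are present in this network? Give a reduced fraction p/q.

There are 4 edges and 5 nodes, so the maximum possible is C(5,2) = 10.
Density = 4/10 = 2/5.

2/5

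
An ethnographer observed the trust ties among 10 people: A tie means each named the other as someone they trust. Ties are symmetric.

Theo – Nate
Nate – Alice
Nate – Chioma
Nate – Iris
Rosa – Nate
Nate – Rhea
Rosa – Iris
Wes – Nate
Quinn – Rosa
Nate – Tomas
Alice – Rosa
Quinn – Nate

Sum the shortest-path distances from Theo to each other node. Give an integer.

Distances from Theo: Alice:2, Chioma:2, Iris:2, Nate:1, Quinn:2, Rhea:2, Rosa:2, Tomas:2, Wes:2.
Sum = 2 + 2 + 2 + 1 + 2 + 2 + 2 + 2 + 2 = 17.

17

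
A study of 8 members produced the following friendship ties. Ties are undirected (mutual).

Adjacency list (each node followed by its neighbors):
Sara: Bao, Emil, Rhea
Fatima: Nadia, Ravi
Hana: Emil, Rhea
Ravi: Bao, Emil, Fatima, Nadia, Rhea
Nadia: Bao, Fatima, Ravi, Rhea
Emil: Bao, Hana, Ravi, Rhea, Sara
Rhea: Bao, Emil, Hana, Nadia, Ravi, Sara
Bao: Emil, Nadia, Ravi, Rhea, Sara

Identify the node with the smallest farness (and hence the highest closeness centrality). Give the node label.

Rhea

Farness (sum of distances to all others) for each node — Bao:9, Emil:9, Fatima:14, Hana:13, Nadia:10, Ravi:9, Rhea:8, Sara:12.
The smallest farness is 8, for Rhea, so Rhea has the highest closeness.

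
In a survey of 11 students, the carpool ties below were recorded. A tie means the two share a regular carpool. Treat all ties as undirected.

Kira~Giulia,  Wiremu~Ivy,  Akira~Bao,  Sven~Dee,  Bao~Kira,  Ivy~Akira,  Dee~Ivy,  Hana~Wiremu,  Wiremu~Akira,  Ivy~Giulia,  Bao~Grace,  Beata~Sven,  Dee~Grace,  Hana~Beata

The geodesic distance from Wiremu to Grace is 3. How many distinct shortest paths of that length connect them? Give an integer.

2

The shortest distance is 3. The length-3 paths are: Wiremu–Ivy–Dee–Grace; Wiremu–Akira–Bao–Grace.
That gives 2 distinct shortest paths.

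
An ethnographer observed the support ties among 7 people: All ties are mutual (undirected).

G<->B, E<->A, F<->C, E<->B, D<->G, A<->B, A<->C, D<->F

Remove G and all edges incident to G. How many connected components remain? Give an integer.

G's neighbors (B and D) remain reachable from one another through other ties, so the rest of the network stays in one piece.

1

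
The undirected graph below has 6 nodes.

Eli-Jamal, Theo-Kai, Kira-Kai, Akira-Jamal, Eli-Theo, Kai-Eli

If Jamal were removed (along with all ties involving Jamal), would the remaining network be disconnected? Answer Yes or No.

Yes

Removing Jamal leaves {Eli, Kai, Kira, and Theo} with no path to {Akira}, so the network splits into 2 components. Jamal is a cut vertex.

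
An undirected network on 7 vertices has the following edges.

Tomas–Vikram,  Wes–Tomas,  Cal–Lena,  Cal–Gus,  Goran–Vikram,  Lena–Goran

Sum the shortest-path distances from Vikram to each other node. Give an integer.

13

Distances from Vikram: Cal:3, Goran:1, Gus:4, Lena:2, Tomas:1, Wes:2.
Sum = 3 + 1 + 4 + 2 + 1 + 2 = 13.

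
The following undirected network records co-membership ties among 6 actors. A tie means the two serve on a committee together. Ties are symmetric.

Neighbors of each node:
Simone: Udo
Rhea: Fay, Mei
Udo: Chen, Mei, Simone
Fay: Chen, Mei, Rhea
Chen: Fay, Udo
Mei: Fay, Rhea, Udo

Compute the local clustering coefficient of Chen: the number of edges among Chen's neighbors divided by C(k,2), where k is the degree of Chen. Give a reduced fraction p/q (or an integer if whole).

0

Chen's neighbors: Fay and Udo (k = 2).
Possible neighbor pairs: C(2,2) = 1. Edges among them: none → e = 0.
Clustering(Chen) = 0/1.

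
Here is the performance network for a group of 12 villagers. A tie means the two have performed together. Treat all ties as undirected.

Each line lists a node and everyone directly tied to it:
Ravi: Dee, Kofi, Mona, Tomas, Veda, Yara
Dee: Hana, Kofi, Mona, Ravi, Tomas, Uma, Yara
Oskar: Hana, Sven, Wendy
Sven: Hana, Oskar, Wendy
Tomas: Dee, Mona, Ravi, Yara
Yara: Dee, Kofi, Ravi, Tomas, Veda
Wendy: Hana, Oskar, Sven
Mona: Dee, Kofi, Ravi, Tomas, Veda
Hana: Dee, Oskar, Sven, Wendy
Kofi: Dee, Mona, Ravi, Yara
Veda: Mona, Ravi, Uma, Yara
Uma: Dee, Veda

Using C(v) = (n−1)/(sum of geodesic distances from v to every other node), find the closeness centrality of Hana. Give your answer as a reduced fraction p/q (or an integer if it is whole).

11/19

Distances from Hana: Dee:1, Kofi:2, Mona:2, Oskar:1, Ravi:2, Sven:1, Tomas:2, Uma:2, Veda:3, Wendy:1, Yara:2. Sum = 19.
n = 12, so closeness = 11/19.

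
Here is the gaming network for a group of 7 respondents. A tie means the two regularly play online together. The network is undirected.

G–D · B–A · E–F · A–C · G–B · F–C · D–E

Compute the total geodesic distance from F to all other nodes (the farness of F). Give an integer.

Distances from F: A:2, B:3, C:1, D:2, E:1, G:3.
Sum = 2 + 3 + 1 + 2 + 1 + 3 = 12.

12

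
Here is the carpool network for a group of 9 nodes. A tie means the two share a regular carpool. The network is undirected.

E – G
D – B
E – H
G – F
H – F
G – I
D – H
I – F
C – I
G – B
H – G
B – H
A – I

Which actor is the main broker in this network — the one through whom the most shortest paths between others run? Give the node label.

Unnormalized betweenness of each node: A:0, B:3/2, C:0, D:0, E:0, F:5/2, G:11, H:6, I:13.
I has the largest value, 13, making it the main broker — the node through which the most shortest paths run.

I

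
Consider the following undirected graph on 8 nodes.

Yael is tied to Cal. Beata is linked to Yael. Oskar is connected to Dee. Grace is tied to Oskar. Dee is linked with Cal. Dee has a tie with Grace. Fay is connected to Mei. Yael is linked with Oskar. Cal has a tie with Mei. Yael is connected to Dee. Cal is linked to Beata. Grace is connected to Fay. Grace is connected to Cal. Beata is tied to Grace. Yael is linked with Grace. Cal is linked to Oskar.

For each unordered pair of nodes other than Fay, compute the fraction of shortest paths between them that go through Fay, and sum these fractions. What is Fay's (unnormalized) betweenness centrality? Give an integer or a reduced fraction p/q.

Pairs whose geodesics pass through Fay — Mei–Grace: 1/2.
All other pairs contribute 0.
Summing the contributions gives betweenness(Fay) = 1/2.

1/2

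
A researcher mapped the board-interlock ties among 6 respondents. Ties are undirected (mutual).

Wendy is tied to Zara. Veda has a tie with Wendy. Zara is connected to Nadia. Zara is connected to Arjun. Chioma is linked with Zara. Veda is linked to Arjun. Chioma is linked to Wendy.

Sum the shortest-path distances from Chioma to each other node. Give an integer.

Distances from Chioma: Arjun:2, Nadia:2, Veda:2, Wendy:1, Zara:1.
Sum = 2 + 2 + 2 + 1 + 1 = 8.

8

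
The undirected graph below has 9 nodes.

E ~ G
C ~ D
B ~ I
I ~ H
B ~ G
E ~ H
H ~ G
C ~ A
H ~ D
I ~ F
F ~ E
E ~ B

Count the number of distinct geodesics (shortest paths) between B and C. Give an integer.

The shortest distance is 4. The length-4 paths are: B–E–H–D–C; B–I–H–D–C; B–G–H–D–C.
That gives 3 distinct shortest paths.

3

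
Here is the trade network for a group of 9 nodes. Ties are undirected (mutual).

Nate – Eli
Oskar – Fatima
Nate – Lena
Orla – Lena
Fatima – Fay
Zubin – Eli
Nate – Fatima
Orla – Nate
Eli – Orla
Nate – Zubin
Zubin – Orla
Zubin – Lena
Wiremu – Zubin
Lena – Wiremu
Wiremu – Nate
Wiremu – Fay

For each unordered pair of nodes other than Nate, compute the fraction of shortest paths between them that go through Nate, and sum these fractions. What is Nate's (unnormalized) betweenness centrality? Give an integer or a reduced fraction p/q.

Pairs whose geodesics pass through Nate — Oskar–Orla: 1; Oskar–Lena: 1; Oskar–Zubin: 1; Oskar–Wiremu: 1/2; Oskar–Eli: 1; Fatima–Orla: 1; Fatima–Lena: 1; Fatima–Zubin: 1; Fatima–Wiremu: 1/2; Fatima–Eli: 1; Fay–Orla: 2/4; Fay–Eli: 2/3; Orla–Wiremu: 1/3; Lena–Eli: 1/3 … (+1 more pairs).
All other pairs contribute 0.
Summing the contributions gives betweenness(Nate) = 34/3.

34/3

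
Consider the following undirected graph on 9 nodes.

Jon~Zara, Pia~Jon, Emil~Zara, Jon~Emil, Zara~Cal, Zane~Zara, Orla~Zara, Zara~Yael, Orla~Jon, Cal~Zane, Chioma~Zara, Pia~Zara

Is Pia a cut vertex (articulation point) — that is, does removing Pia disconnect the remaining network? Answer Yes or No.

No

Even without Pia, every remaining node can still reach every other (the residual graph is connected), so Pia is not a cut vertex.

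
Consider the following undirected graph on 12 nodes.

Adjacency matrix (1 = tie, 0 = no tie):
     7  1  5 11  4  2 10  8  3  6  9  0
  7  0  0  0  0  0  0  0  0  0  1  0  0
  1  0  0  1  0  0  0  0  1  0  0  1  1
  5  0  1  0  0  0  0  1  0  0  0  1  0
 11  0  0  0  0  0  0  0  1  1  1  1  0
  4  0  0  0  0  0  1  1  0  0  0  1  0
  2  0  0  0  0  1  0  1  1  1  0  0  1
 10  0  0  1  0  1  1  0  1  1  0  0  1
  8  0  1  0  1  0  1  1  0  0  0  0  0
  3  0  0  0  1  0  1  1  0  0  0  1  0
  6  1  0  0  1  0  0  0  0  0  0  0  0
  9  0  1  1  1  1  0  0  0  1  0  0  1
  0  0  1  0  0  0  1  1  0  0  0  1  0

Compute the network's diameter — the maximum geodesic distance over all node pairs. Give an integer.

4

Eccentricity of each node (its greatest distance to any other): 0:4, 1:4, 2:4, 3:3, 4:4, 5:4, 6:3, 7:4, 8:3, 9:3, 10:4, 11:2.
The maximum eccentricity is 4, realized for instance by the pair 7–1 via 7 – 6 – 11 – 9 – 1. So the diameter is 4.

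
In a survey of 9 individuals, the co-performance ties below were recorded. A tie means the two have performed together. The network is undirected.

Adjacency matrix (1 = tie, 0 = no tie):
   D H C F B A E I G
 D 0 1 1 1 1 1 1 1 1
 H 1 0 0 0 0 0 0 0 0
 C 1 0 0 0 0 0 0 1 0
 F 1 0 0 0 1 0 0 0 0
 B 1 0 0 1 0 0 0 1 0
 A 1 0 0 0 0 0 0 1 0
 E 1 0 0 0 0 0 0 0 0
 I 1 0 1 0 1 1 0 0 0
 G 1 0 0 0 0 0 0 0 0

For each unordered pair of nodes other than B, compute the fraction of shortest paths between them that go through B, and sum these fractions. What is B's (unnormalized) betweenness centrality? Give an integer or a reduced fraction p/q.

1/2

Pairs whose geodesics pass through B — F–I: 1/2.
All other pairs contribute 0.
Summing the contributions gives betweenness(B) = 1/2.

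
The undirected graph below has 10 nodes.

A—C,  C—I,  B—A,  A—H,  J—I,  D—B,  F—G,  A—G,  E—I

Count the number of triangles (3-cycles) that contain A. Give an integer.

0

A's neighbors are B, C, G, and H, but none of them are tied to each other, so no triangle contains A.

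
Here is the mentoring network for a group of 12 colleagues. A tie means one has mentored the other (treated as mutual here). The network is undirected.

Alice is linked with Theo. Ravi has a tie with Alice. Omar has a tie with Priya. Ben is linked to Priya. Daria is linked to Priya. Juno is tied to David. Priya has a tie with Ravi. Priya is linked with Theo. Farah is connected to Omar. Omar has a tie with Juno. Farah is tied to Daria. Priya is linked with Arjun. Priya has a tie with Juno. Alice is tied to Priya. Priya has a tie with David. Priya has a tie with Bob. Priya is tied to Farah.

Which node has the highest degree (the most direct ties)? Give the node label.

Degrees — Alice:3, Arjun:1, Ben:1, Bob:1, Daria:2, David:2, Farah:3, Juno:3, Omar:3, Priya:11, Ravi:2, Theo:2.
The maximum is 11, attained only by Priya.

Priya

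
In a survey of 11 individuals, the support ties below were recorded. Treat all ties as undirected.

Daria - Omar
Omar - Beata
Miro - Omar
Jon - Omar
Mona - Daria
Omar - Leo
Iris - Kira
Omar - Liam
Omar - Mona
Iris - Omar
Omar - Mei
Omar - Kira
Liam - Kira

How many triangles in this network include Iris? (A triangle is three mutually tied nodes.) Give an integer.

1

Iris's neighbors: Kira and Omar.
Neighbor pairs that are themselves tied: Iris–Kira–Omar. Each forms one triangle with Iris, for 1 in total.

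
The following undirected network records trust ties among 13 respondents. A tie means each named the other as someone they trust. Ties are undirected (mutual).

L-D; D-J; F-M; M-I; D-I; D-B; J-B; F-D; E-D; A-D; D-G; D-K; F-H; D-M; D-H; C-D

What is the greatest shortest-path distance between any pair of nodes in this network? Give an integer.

Eccentricity of each node (its greatest distance to any other): A:2, B:2, C:2, D:1, E:2, F:2, G:2, H:2, I:2, J:2, K:2, L:2, M:2.
The maximum eccentricity is 2, realized for instance by the pair M–G via M – D – G. So the diameter is 2.

2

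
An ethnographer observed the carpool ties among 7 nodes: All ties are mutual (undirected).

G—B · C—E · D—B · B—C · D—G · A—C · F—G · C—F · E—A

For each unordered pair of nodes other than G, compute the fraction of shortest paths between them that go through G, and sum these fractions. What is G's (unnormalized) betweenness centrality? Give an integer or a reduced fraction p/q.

Pairs whose geodesics pass through G — B–F: 1/2; F–D: 1.
All other pairs contribute 0.
Summing the contributions gives betweenness(G) = 3/2.

3/2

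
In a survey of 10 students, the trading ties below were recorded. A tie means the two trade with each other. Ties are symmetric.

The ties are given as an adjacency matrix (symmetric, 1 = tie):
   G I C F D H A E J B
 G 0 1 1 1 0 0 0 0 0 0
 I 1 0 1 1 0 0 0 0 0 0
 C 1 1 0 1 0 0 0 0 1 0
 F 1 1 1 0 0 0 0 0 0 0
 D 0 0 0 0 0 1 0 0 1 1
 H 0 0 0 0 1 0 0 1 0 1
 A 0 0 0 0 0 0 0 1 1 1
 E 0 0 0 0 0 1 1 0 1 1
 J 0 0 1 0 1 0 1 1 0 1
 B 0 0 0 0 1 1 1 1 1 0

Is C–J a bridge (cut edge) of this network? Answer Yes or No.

Yes

Without the C–J edge there is no alternate route between C and J, so the network disconnects. It is a bridge.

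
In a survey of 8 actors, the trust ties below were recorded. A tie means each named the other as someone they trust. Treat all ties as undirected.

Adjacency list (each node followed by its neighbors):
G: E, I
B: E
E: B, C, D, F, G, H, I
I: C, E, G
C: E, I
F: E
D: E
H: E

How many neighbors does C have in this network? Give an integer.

2

C is directly tied to E and I. That is 2 neighbors, so the degree of C is 2.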